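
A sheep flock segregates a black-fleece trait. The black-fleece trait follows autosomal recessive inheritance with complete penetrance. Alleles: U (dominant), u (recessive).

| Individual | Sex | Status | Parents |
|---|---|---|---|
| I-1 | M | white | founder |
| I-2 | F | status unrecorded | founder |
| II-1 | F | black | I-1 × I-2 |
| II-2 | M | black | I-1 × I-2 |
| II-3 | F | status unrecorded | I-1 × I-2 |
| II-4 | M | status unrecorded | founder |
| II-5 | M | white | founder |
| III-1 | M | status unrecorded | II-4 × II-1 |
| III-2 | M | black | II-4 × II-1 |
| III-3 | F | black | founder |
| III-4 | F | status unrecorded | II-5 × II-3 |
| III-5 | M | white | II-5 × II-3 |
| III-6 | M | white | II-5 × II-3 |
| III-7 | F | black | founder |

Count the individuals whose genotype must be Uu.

Obligate heterozygotes: I-1 is white so carries U and passed u to II-1 (uu), so I-1 is Uu.
Every other individual is either homozygous by phenotype or has at least one consistent homozygous assignment, so the count is 1.

1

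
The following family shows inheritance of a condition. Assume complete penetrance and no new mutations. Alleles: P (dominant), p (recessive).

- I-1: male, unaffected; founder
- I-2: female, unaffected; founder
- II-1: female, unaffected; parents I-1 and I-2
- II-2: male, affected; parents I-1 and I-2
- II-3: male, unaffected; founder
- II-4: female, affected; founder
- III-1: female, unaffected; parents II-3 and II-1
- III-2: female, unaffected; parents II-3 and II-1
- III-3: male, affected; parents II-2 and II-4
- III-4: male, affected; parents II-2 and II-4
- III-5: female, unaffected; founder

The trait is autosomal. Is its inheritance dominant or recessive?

I-1 and I-2 are both unaffected yet have an affected child II-2. Under dominance, an affected child requires at least one affected parent, so the trait cannot be dominant.

recessive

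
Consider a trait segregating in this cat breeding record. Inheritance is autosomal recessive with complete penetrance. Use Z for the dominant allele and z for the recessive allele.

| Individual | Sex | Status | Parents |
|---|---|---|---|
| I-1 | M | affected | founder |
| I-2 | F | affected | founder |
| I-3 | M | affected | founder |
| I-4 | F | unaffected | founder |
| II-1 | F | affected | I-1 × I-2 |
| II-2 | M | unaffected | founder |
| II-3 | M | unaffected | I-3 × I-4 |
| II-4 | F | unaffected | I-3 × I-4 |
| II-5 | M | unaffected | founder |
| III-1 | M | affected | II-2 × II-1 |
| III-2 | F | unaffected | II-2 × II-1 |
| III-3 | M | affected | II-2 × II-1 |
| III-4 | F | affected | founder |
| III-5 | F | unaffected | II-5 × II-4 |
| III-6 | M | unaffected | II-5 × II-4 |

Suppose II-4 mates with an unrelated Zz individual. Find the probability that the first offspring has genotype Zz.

II-4 is unaffected so carries Z and received z from I-3 (zz), so II-4 is Zz.
The cross gives 1/4 ZZ : 1/2 Zz : 1/4 zz, so P(offspring has genotype Zz) = 1/2.

1/2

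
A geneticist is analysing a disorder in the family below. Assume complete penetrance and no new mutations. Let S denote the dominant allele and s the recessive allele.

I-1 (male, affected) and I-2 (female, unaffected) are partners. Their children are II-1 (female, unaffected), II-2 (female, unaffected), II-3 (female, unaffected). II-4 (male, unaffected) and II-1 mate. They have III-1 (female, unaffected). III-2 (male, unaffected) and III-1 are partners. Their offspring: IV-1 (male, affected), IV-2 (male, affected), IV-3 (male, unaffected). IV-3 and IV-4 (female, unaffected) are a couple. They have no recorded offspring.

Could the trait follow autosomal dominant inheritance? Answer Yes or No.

Under autosomal dominant, IV-1 (affected, male) cannot arise from III-2 (unaffected) × III-1 (unaffected).

No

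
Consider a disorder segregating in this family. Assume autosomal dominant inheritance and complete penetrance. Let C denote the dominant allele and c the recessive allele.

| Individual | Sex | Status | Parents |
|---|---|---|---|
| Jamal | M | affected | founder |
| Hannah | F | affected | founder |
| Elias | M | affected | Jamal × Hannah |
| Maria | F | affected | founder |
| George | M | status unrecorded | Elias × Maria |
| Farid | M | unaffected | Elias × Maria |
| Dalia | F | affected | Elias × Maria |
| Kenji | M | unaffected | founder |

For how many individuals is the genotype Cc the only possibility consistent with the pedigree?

Obligate heterozygotes: Elias is affected so carries C and passed c to Farid (cc), so Elias is Cc; Maria is affected so carries C and passed c to Farid (cc), so Maria is Cc.
Every other individual is either homozygous by phenotype or has at least one consistent homozygous assignment, so the count is 2.

2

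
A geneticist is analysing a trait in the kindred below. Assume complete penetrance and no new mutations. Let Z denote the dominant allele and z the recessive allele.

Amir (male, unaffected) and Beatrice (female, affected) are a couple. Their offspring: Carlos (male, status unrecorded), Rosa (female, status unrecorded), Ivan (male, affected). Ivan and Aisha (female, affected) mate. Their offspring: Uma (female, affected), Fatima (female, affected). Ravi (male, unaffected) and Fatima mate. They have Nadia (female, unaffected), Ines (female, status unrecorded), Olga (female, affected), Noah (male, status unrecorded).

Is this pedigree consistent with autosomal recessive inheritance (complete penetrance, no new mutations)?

A consistent assignment under autosomal recessive exists: Amir Zz, Beatrice zz, Carlos Zz, Rosa Zz, Ivan zz, Aisha zz, Uma zz, Fatima zz, Ravi Zz, Nadia Zz, Ines Zz, Olga zz, Noah Zz.
In this assignment every recorded phenotype matches its genotype and every non-founder's genotype is obtainable from its parents' genotypes, so the pedigree is consistent.

Yes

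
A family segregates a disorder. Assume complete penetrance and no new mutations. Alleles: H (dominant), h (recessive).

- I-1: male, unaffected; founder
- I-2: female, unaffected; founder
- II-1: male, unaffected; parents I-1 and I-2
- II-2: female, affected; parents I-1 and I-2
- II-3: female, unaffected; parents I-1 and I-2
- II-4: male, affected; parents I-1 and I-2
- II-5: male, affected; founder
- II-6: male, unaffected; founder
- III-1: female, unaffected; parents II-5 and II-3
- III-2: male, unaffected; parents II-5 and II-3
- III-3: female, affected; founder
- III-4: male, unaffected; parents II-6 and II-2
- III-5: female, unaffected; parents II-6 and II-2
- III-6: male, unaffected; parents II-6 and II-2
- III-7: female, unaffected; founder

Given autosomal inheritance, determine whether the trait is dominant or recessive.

recessive

I-1 and I-2 are both unaffected yet have an affected child II-2. Under dominance, an affected child requires at least one affected parent, so the trait cannot be dominant.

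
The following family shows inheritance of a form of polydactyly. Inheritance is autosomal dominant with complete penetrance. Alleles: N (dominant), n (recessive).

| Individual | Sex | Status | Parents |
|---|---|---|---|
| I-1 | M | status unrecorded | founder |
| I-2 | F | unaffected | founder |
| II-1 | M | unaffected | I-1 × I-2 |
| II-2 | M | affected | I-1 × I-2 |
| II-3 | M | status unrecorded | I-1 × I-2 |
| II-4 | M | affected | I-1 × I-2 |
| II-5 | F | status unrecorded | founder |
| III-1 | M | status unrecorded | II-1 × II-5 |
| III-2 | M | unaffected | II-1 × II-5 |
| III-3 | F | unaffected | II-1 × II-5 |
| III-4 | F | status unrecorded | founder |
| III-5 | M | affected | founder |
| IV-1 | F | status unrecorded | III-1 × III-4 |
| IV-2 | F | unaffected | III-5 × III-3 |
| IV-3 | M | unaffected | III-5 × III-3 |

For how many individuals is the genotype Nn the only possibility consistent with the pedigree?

Obligate heterozygotes: I-1 passed N to II-2 (Nn, whose n came from I-2) and passed n to II-1 (nn), so I-1 is Nn; II-2 is affected so carries N and received n from I-2 (nn), so II-2 is Nn; II-4 is affected so carries N and received n from I-2 (nn), so II-4 is Nn; III-5 is affected so carries N and passed n to IV-2 (nn), so III-5 is Nn.
Every other individual is either homozygous by phenotype or has at least one consistent homozygous assignment, so the count is 4.

4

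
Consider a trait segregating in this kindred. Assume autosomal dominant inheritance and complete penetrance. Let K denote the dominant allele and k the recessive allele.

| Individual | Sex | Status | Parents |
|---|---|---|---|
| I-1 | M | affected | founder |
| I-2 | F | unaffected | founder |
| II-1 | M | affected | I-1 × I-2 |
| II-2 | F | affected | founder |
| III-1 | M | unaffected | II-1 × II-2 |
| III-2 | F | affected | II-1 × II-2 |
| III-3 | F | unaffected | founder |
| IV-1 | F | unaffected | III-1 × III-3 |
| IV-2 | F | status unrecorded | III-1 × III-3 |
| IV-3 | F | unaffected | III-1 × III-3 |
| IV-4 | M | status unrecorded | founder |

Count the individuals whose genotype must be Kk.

Obligate heterozygotes: II-1 is affected so carries K and received k from I-2 (kk), so II-1 is Kk; II-2 is affected so carries K and passed k to III-1 (kk), so II-2 is Kk.
Every other individual is either homozygous by phenotype or has at least one consistent homozygous assignment, so the count is 2.

2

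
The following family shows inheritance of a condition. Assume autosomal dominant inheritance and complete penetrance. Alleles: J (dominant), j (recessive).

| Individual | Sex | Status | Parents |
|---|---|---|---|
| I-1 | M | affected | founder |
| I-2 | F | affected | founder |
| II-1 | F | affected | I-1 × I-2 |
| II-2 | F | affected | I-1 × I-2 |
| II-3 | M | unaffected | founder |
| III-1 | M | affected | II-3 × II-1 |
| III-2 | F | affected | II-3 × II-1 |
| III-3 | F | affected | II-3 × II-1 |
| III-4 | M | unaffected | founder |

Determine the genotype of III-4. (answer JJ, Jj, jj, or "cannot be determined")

III-4 is unaffected, so III-4 is jj.

jj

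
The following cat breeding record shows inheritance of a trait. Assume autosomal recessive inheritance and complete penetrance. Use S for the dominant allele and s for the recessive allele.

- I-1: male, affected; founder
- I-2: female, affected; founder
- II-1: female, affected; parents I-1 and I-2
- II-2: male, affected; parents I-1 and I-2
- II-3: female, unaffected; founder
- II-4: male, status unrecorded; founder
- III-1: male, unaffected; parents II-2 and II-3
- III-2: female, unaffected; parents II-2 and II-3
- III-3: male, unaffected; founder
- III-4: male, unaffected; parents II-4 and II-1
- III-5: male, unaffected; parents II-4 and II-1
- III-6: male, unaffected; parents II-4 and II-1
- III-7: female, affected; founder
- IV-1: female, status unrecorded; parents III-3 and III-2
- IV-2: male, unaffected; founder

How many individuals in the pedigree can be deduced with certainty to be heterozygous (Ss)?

5

Obligate heterozygotes: III-1 is unaffected so carries S and received s from II-2 (ss), so III-1 is Ss; III-2 is unaffected so carries S and received s from II-2 (ss), so III-2 is Ss; III-4 is unaffected so carries S and received s from II-1 (ss), so III-4 is Ss; III-5 is unaffected so carries S and received s from II-1 (ss), so III-5 is Ss; III-6 is unaffected so carries S and received s from II-1 (ss), so III-6 is Ss.
Every other individual is either homozygous by phenotype or has at least one consistent homozygous assignment, so the count is 5.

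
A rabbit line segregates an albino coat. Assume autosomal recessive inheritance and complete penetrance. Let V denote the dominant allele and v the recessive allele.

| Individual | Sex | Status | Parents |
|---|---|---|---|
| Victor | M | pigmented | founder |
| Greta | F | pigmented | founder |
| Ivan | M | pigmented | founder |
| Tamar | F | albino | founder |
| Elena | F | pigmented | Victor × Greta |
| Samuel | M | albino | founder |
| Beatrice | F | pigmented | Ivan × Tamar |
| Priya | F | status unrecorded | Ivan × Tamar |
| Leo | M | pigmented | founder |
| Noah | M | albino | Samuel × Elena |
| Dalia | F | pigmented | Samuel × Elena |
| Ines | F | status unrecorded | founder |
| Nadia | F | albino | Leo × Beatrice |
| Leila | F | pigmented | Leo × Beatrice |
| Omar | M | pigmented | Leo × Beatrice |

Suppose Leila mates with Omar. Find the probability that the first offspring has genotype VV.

4/9

Leo is pigmented so carries V and passed v to Nadia (vv), so Leo is Vv.
Beatrice is pigmented so carries V and received v from Tamar (vv), so Beatrice is Vv.
Leila is a pigmented offspring of Leo (Vv) × Beatrice (Vv), whose cross gives 1/4 VV : 1/2 Vv : 1/4 vv; conditioning on being pigmented, Leila is VV with probability 1/3, Vv with probability 2/3.
Omar is a pigmented offspring of Leo (Vv) × Beatrice (Vv), whose cross gives 1/4 VV : 1/2 Vv : 1/4 vv; conditioning on being pigmented, Omar is VV with probability 1/3, Vv with probability 2/3.
Summing over parental genotype combinations, P(offspring has genotype VV) = 1/9·1 + 2/9·1/2 + 2/9·1/2 + 4/9·1/4 = 4/9.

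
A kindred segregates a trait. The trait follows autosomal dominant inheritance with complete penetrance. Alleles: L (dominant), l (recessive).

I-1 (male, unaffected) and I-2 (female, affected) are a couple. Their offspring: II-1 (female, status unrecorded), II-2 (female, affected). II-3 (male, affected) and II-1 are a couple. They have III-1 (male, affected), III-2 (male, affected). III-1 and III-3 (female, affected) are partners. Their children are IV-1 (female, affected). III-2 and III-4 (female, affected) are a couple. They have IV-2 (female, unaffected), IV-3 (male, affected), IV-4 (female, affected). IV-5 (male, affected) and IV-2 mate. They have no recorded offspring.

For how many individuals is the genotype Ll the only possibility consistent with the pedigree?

3

Obligate heterozygotes: II-2 is affected so carries L and received l from I-1 (ll), so II-2 is Ll; III-2 is affected so carries L and passed l to IV-2 (ll), so III-2 is Ll; III-4 is affected so carries L and passed l to IV-2 (ll), so III-4 is Ll.
Every other individual is either homozygous by phenotype or has at least one consistent homozygous assignment, so the count is 3.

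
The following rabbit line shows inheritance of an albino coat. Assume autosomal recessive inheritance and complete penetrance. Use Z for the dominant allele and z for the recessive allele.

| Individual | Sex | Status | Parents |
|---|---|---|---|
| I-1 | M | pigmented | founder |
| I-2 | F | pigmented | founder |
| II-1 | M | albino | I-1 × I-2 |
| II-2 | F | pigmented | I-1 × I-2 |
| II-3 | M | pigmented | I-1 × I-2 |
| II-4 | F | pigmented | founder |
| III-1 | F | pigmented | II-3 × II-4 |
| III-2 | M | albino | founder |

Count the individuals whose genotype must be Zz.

Obligate heterozygotes: I-1 is pigmented so carries Z and passed z to II-1 (zz), so I-1 is Zz; I-2 is pigmented so carries Z and passed z to II-1 (zz), so I-2 is Zz.
Every other individual is either homozygous by phenotype or has at least one consistent homozygous assignment, so the count is 2.

2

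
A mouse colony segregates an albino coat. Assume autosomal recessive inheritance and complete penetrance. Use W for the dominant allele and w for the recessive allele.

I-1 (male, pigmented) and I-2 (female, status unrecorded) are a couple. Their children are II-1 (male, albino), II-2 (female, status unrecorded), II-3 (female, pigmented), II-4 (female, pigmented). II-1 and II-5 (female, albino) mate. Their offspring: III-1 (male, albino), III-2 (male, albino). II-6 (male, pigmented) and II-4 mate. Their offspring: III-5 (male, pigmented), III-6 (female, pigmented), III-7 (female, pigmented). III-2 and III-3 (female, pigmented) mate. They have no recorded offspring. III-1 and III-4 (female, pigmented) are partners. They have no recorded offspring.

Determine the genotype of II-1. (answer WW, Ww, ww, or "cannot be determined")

II-1 is albino, so II-1 is ww.

ww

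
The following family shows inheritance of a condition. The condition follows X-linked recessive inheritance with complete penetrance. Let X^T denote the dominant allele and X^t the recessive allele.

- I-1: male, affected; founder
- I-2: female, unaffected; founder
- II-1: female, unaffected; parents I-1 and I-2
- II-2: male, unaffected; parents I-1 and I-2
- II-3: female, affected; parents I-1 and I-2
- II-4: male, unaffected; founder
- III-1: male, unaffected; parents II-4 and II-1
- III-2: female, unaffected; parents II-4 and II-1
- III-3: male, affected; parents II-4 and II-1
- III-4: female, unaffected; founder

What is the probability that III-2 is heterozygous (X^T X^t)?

1/2

II-4 is unaffected, so II-4 is X^T Y.
II-1 is unaffected so carries T and received t from I-1 (X^t Y), so II-1 is X^T X^t.
Their cross gives offspring ratios 1/2 X^T X^T : 1/2 X^T X^t. Conditioning on III-2 being unaffected, P(X^T X^t) = 1/2 / 1 = 1/2.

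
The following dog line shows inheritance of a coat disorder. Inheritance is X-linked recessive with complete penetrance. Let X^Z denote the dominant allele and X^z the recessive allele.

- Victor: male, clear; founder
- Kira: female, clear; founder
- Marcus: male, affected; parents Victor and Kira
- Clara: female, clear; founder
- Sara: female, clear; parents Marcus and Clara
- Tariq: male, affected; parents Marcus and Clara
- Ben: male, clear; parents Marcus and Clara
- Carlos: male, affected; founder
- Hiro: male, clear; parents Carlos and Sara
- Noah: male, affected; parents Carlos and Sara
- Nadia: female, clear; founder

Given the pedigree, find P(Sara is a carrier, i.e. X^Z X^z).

1

Sara is clear so carries Z and received z from Marcus (X^z Y), so Sara is X^Z X^z, giving P(X^Z X^z) = 1.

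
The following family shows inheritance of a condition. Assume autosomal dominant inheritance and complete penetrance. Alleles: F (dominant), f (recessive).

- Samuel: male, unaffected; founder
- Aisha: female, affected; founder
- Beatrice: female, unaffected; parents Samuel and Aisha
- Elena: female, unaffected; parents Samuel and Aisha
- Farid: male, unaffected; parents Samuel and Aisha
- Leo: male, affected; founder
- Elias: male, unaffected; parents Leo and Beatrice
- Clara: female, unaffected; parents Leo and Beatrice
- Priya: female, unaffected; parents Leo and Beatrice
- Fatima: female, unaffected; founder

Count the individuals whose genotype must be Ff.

2

Obligate heterozygotes: Aisha is affected so carries F and passed f to Beatrice (ff), so Aisha is Ff; Leo is affected so carries F and passed f to Elias (ff), so Leo is Ff.
Every other individual is either homozygous by phenotype or has at least one consistent homozygous assignment, so the count is 2.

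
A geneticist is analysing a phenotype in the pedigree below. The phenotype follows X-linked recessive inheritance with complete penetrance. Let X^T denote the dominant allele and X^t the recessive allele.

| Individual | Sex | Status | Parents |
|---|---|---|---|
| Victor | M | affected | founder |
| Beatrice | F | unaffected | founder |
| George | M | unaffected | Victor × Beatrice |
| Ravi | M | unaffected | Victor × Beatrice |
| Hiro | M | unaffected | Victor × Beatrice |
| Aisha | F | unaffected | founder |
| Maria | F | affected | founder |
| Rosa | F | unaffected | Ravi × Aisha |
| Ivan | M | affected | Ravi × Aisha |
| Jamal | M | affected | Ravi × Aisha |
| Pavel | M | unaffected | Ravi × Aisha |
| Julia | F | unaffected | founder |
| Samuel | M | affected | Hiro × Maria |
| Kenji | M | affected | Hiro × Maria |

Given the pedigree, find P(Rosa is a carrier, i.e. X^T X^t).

1/2

Ravi is unaffected, so Ravi is X^T Y.
Aisha is unaffected so carries T and passed t to Ivan (X^t Y), so Aisha is X^T X^t.
Their cross gives offspring ratios 1/2 X^T X^T : 1/2 X^T X^t. Conditioning on Rosa being unaffected, P(X^T X^t) = 1/2 / 1 = 1/2.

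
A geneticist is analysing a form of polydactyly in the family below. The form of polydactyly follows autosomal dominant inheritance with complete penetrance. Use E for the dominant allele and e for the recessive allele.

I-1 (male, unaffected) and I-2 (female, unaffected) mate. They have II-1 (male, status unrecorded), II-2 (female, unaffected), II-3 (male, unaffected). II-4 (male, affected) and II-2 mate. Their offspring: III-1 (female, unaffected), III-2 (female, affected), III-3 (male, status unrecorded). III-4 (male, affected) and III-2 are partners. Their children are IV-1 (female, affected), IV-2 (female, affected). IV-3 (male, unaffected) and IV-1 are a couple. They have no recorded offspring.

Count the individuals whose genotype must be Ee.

Obligate heterozygotes: II-4 is affected so carries E and passed e to III-1 (ee), so II-4 is Ee; III-2 is affected so carries E and received e from II-2 (ee), so III-2 is Ee.
Every other individual is either homozygous by phenotype or has at least one consistent homozygous assignment, so the count is 2.

2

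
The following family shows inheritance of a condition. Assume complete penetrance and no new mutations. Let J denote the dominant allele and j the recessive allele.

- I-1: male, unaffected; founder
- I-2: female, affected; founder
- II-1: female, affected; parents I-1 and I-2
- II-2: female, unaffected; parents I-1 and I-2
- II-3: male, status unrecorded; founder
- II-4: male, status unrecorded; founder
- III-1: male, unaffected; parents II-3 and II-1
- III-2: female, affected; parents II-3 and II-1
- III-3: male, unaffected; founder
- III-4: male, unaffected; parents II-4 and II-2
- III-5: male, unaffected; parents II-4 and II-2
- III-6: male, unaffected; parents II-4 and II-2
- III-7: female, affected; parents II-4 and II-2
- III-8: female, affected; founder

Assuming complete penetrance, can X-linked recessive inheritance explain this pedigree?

No

Under X-linked recessive, II-1 (affected, female) cannot arise from I-1 (unaffected) × I-2 (affected).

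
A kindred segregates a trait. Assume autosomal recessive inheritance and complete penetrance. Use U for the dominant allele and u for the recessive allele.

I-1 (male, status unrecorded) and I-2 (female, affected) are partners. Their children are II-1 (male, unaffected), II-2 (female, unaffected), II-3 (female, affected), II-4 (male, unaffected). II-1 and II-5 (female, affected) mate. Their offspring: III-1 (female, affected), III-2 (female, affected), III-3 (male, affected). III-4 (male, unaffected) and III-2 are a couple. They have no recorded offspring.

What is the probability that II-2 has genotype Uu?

1

II-2 is unaffected so carries U and received u from I-2 (uu), so II-2 is Uu, giving P(Uu) = 1.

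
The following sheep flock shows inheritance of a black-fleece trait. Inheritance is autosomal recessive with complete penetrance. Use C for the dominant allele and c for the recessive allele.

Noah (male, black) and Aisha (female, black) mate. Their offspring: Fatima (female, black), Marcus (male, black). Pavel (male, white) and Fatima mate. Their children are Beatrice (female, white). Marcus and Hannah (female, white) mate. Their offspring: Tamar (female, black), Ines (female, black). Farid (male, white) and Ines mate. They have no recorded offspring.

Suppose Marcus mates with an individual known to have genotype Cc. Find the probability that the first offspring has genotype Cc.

1/2

Marcus is black, so Marcus is cc.
The cross gives 1/2 Cc : 1/2 cc, so P(offspring has genotype Cc) = 1/2.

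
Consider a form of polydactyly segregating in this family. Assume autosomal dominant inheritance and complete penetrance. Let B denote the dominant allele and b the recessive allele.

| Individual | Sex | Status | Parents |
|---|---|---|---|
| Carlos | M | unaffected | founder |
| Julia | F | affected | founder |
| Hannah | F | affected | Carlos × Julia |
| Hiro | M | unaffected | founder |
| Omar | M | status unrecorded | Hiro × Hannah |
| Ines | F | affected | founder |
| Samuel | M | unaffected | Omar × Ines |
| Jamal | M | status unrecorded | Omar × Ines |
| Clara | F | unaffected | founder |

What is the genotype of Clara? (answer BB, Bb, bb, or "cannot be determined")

bb

Clara is unaffected, so Clara is bb.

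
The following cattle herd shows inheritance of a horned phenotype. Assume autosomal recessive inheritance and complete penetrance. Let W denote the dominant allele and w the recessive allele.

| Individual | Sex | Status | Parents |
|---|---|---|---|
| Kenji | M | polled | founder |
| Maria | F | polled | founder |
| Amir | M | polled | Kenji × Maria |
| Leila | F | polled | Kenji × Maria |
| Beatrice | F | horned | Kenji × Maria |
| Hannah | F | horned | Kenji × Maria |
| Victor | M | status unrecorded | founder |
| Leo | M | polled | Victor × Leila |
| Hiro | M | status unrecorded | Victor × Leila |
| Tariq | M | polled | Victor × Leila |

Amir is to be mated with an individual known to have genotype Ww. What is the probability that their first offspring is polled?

Kenji is polled so carries W and passed w to Beatrice (ww), so Kenji is Ww.
Maria is polled so carries W and passed w to Beatrice (ww), so Maria is Ww.
Amir is a polled offspring of Kenji (Ww) × Maria (Ww), whose cross gives 1/4 WW : 1/2 Ww : 1/4 ww; conditioning on being polled, Amir is WW with probability 1/3, Ww with probability 2/3.
Summing over parental genotype combinations, P(offspring is polled) = 1/3·1 + 2/3·3/4 = 5/6.

5/6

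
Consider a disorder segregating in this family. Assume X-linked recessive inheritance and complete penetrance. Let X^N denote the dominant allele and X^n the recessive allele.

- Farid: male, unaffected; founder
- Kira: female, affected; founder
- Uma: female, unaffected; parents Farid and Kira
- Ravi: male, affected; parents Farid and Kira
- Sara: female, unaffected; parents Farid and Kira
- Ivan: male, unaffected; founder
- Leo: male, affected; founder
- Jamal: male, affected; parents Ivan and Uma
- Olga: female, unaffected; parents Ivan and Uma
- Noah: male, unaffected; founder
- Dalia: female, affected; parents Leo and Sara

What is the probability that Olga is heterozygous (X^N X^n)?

Ivan is unaffected, so Ivan is X^N Y.
Uma is unaffected so carries N and received n from Kira (X^n X^n), so Uma is X^N X^n.
Their cross gives offspring ratios 1/2 X^N X^N : 1/2 X^N X^n. Conditioning on Olga being unaffected, P(X^N X^n) = 1/2 / 1 = 1/2.

1/2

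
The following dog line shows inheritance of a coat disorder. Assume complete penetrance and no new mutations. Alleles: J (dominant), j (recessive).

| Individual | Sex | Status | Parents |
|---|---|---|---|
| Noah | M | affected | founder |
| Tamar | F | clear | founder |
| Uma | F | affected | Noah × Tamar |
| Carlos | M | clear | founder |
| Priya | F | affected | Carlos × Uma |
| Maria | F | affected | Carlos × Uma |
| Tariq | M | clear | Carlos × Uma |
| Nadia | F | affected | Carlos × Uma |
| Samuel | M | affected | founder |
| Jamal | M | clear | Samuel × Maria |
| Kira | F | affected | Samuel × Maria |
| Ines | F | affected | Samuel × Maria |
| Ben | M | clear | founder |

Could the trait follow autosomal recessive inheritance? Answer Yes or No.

No

Under autosomal recessive, Jamal (clear, male) cannot arise from Samuel (affected) × Maria (affected).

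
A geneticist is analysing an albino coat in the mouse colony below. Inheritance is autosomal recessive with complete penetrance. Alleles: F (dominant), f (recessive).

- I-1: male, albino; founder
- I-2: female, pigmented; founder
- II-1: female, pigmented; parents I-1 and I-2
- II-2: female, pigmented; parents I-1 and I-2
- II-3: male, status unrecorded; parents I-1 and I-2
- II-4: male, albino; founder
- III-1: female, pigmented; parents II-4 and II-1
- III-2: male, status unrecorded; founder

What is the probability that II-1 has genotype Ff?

II-1 is pigmented so carries F and received f from I-1 (ff), so II-1 is Ff, giving P(Ff) = 1.

1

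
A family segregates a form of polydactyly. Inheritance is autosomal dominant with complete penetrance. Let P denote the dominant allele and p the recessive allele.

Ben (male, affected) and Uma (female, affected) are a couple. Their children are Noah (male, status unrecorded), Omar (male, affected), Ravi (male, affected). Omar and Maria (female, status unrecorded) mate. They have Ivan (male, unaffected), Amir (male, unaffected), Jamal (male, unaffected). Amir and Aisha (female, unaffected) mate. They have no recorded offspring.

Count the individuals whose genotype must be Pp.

Obligate heterozygotes: Omar is affected so carries P and passed p to Ivan (pp), so Omar is Pp.
Every other individual is either homozygous by phenotype or has at least one consistent homozygous assignment, so the count is 1.

1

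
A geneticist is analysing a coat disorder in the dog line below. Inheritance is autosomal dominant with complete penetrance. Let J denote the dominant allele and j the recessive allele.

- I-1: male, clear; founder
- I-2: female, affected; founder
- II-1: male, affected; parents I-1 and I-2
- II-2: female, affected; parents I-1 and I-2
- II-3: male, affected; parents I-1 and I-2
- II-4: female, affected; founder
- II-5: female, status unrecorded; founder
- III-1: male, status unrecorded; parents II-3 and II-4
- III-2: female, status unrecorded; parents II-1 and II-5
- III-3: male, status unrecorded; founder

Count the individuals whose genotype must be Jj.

Obligate heterozygotes: II-1 is affected so carries J and received j from I-1 (jj), so II-1 is Jj; II-2 is affected so carries J and received j from I-1 (jj), so II-2 is Jj; II-3 is affected so carries J and received j from I-1 (jj), so II-3 is Jj.
Every other individual is either homozygous by phenotype or has at least one consistent homozygous assignment, so the count is 3.

3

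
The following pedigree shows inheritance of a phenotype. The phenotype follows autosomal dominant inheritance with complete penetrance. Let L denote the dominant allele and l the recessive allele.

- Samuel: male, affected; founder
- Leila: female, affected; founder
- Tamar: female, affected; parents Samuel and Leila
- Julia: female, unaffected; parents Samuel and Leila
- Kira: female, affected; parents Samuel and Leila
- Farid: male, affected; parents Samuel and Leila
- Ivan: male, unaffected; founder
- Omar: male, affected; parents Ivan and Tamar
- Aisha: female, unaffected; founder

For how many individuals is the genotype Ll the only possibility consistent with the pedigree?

Obligate heterozygotes: Samuel is affected so carries L and passed l to Julia (ll), so Samuel is Ll; Leila is affected so carries L and passed l to Julia (ll), so Leila is Ll; Omar is affected so carries L and received l from Ivan (ll), so Omar is Ll.
Every other individual is either homozygous by phenotype or has at least one consistent homozygous assignment, so the count is 3.

3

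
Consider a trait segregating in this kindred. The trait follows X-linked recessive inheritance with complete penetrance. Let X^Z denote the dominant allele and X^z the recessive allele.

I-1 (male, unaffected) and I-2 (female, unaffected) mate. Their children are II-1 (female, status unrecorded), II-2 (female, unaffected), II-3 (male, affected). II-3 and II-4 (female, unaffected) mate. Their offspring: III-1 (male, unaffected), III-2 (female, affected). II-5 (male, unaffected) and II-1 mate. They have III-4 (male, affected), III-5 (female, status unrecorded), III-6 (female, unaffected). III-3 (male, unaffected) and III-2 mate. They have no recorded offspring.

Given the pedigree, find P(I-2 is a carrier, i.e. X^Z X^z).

1

I-2 is unaffected so carries Z and passed z to II-1 (X^Z X^z, whose Z came from I-1), so I-2 is X^Z X^z, giving P(X^Z X^z) = 1.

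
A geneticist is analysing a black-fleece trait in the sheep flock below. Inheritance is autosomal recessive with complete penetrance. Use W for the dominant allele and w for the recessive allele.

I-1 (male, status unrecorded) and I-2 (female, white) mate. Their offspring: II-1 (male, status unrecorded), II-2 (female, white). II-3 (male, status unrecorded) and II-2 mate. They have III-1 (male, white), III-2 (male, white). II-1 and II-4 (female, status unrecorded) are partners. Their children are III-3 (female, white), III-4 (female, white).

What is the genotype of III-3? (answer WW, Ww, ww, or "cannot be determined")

cannot be determined

III-3's phenotype allows WW or Ww, and no parent or child forces a single allele at both positions; consistent genotype assignments exist with III-3 as WW or Ww.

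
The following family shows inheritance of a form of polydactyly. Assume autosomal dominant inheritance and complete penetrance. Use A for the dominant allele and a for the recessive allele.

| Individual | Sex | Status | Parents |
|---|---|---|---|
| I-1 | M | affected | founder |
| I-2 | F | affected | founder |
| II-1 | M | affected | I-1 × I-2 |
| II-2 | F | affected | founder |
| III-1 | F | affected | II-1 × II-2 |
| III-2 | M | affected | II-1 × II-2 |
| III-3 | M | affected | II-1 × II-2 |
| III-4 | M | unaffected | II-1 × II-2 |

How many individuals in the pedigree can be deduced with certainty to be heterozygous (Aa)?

2

Obligate heterozygotes: II-1 is affected so carries A and passed a to III-4 (aa), so II-1 is Aa; II-2 is affected so carries A and passed a to III-4 (aa), so II-2 is Aa.
Every other individual is either homozygous by phenotype or has at least one consistent homozygous assignment, so the count is 2.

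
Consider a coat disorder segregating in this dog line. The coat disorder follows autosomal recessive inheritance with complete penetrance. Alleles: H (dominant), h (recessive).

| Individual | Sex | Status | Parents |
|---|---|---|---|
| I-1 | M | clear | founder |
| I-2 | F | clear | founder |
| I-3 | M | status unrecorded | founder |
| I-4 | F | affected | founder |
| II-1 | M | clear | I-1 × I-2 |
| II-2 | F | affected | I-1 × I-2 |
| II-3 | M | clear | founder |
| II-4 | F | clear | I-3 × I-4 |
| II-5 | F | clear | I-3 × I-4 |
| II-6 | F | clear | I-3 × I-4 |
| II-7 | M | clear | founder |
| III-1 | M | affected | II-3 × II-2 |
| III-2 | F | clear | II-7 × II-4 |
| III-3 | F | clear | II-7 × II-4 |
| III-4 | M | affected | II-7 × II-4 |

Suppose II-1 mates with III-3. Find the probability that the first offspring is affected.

1/9

I-1 is clear so carries H and passed h to II-2 (hh), so I-1 is Hh.
I-2 is clear so carries H and passed h to II-2 (hh), so I-2 is Hh.
II-1 is a clear offspring of I-1 (Hh) × I-2 (Hh), whose cross gives 1/4 HH : 1/2 Hh : 1/4 hh; conditioning on being clear, II-1 is HH with probability 1/3, Hh with probability 2/3.
II-7 is clear so carries H and passed h to III-4 (hh), so II-7 is Hh.
II-4 is clear so carries H and received h from I-4 (hh), so II-4 is Hh.
III-3 is a clear offspring of II-7 (Hh) × II-4 (Hh), whose cross gives 1/4 HH : 1/2 Hh : 1/4 hh; conditioning on being clear, III-3 is HH with probability 1/3, Hh with probability 2/3.
Summing over parental genotype combinations, P(offspring is affected) = 4/9·1/4 = 1/9.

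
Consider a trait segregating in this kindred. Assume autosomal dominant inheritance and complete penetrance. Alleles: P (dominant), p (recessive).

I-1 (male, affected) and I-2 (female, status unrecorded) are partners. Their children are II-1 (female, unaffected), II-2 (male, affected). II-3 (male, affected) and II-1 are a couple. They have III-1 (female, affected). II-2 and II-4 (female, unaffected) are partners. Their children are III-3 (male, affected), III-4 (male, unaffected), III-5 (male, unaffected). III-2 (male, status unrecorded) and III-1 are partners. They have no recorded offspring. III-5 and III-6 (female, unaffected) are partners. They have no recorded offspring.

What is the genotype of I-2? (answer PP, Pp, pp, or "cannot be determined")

cannot be determined

I-2's phenotype is unrecorded, and no parent or child forces a single allele at both positions; consistent genotype assignments exist with I-2 as Pp or pp.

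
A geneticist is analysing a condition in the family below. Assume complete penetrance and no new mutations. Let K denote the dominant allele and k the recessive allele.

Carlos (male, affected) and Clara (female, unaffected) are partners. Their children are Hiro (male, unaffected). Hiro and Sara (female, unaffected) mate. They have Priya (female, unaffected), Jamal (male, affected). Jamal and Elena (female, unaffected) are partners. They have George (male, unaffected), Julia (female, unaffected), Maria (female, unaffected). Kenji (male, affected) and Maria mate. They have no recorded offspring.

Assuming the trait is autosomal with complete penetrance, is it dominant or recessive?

Hiro and Sara are both unaffected yet have an affected child Jamal. Under dominance, an affected child requires at least one affected parent, so the trait cannot be dominant.

recessive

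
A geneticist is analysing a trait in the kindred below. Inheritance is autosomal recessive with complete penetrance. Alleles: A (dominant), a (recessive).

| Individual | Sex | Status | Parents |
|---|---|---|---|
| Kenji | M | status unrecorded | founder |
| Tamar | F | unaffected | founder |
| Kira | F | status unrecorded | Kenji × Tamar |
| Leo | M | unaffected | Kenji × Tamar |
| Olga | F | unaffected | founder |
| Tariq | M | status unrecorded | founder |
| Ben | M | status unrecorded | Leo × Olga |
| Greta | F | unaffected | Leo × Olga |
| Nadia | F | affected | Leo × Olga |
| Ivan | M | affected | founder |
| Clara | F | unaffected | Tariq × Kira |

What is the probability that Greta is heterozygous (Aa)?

2/3

Leo is unaffected so carries A and passed a to Nadia (aa), so Leo is Aa.
Olga is unaffected so carries A and passed a to Nadia (aa), so Olga is Aa.
Their cross gives offspring ratios 1/4 AA : 1/2 Aa : 1/4 aa. Conditioning on Greta being unaffected, P(Aa) = 1/2 / 3/4 = 2/3.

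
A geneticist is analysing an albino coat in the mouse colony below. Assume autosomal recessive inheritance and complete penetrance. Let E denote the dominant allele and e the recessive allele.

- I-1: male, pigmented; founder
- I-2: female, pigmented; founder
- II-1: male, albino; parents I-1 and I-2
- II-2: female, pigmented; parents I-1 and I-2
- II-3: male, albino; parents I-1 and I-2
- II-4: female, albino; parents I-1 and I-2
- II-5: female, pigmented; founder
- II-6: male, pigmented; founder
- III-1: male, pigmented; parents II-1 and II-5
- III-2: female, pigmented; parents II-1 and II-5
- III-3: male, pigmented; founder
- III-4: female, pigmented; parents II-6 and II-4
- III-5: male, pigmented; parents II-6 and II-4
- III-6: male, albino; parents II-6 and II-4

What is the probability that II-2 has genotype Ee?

I-1 is pigmented so carries E and passed e to II-1 (ee), so I-1 is Ee.
I-2 is pigmented so carries E and passed e to II-1 (ee), so I-2 is Ee.
Their cross gives offspring ratios 1/4 EE : 1/2 Ee : 1/4 ee. Conditioning on II-2 being pigmented, P(Ee) = 1/2 / 3/4 = 2/3.

2/3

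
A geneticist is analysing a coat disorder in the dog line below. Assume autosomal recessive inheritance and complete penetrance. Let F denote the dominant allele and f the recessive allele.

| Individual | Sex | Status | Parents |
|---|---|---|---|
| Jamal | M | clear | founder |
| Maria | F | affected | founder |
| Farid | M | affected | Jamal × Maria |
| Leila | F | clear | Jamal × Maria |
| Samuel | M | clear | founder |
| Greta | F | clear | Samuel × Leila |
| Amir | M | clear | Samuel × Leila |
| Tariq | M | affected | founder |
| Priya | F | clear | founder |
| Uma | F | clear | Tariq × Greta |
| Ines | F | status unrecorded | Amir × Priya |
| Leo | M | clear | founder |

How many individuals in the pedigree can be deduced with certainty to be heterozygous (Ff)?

3

Obligate heterozygotes: Jamal is clear so carries F and passed f to Farid (ff), so Jamal is Ff; Leila is clear so carries F and received f from Maria (ff), so Leila is Ff; Uma is clear so carries F and received f from Tariq (ff), so Uma is Ff.
Every other individual is either homozygous by phenotype or has at least one consistent homozygous assignment, so the count is 3.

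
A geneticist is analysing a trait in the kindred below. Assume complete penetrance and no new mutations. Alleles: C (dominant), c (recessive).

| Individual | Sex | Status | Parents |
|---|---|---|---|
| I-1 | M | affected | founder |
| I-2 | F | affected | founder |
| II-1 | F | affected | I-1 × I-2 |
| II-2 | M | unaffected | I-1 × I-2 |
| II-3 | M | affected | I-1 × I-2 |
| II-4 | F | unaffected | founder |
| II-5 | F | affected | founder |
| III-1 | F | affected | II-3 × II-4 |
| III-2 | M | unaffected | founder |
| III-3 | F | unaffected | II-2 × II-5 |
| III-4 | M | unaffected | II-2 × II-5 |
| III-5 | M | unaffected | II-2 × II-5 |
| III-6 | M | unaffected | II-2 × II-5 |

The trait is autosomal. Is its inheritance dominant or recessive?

dominant

I-1 and I-2 are both affected yet have an unaffected child II-2. Under a recessive model two affected parents are homozygous and every child would be affected, so the trait cannot be recessive.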